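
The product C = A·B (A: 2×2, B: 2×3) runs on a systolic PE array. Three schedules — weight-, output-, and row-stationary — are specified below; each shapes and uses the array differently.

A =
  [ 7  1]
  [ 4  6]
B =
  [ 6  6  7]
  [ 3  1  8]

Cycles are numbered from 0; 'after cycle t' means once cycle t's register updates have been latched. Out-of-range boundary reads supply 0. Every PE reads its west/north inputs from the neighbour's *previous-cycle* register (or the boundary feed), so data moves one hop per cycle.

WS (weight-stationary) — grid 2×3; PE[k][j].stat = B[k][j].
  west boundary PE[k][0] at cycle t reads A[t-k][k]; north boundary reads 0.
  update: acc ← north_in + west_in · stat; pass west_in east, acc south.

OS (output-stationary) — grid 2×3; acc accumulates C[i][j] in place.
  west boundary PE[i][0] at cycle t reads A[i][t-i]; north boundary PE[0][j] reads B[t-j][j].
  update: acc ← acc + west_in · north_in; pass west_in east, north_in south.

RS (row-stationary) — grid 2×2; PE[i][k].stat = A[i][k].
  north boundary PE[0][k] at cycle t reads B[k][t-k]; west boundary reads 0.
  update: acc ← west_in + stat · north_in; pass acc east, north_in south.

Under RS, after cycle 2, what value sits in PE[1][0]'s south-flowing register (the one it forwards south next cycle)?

register = 6

RS (2×2). Following PE[1][0] plus its west/north inputs:
  c0 r0c0: 42 / 42 / 6
  c0 r1c0: 0 / 0 / 0
  c1 r0c0: 42 / 42 / 6
  c1 r1c0: 24 / 24 / 6
  c2 r0c0: 49 / 49 / 7
  c2 r1c0: 24 / 24 / 6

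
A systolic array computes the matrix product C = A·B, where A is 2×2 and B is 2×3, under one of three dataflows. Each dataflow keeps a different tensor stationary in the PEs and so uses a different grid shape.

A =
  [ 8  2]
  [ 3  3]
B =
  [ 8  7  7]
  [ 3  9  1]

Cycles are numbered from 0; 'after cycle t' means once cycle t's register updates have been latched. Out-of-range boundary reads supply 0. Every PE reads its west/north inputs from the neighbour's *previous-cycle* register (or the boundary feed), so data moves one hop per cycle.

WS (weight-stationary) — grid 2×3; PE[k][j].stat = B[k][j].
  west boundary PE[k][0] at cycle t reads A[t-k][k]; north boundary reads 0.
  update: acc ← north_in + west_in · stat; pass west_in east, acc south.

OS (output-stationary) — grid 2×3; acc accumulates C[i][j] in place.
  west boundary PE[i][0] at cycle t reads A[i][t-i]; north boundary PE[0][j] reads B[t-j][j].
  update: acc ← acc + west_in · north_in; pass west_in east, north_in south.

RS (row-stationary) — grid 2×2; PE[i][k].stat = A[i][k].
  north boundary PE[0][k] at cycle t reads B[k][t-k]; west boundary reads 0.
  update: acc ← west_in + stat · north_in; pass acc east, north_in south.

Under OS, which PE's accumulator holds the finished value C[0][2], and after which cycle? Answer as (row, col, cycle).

(row, col, cycle) = (0, 2, 3)

Under OS, C[0][2] lands at PE[0][2]:
  @0  [0,2]  acc 0  |  →0  ↓0
  @1  [0,2]  acc 0  |  →0  ↓0
  @2  [0,2]  acc 56  |  →8  ↓7
  @3  [0,2]  acc 58  |  →2  ↓1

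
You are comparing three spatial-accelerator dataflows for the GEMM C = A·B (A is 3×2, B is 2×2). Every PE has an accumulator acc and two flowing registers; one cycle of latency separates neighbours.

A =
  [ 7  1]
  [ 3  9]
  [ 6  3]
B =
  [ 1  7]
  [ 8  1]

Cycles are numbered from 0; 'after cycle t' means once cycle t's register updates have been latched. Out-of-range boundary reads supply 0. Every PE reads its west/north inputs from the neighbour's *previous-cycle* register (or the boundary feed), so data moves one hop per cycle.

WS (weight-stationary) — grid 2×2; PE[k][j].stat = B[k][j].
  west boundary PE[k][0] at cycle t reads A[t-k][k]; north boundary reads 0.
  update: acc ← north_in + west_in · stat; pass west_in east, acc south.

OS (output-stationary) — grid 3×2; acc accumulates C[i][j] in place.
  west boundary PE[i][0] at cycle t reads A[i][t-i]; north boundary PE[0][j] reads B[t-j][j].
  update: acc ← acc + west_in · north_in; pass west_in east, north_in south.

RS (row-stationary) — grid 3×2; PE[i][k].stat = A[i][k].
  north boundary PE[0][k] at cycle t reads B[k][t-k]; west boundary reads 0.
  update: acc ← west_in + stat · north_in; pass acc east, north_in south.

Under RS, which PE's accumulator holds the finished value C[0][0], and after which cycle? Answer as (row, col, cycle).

(row, col, cycle) = (0, 1, 1)

RS: C[0][0] accumulates in PE[0][1]:
  @0  [0,1]  acc 0  |  →0  ↓0
  @1  [0,1]  acc 15  |  →15  ↓8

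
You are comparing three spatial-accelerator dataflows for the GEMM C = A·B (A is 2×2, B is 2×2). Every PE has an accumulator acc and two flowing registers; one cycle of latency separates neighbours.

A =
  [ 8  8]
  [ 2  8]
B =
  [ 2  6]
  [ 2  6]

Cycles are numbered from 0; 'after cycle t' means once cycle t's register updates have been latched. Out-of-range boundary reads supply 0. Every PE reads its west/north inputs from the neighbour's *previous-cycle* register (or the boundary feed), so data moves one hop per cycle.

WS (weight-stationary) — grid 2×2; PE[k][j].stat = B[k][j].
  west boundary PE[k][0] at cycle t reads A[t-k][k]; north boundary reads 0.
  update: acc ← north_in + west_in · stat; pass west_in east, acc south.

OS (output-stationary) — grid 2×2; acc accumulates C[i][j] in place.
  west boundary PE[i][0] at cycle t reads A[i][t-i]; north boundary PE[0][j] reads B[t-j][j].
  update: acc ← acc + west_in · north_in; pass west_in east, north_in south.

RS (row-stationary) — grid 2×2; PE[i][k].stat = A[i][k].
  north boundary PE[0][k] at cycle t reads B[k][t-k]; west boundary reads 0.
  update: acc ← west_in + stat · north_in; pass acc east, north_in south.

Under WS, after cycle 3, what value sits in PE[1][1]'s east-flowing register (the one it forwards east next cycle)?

Tracing WS — 2×2 array, target PE[1][1]:
  [0] (0,1) acc=0 (h:0 v:0)
  [0] (1,0) acc=0 (h:0 v:0)
  [0] (1,1) acc=0 (h:0 v:0)
  [1] (0,1) acc=48 (h:8 v:48)
  [1] (1,0) acc=32 (h:8 v:32)
  [1] (1,1) acc=0 (h:0 v:0)
  [2] (0,1) acc=12 (h:2 v:12)
  [2] (1,0) acc=20 (h:8 v:20)
  [2] (1,1) acc=96 (h:8 v:96)
  [3] (0,1) acc=0 (h:0 v:0)
  [3] (1,0) acc=0 (h:0 v:0)
  [3] (1,1) acc=60 (h:8 v:60)

register = 8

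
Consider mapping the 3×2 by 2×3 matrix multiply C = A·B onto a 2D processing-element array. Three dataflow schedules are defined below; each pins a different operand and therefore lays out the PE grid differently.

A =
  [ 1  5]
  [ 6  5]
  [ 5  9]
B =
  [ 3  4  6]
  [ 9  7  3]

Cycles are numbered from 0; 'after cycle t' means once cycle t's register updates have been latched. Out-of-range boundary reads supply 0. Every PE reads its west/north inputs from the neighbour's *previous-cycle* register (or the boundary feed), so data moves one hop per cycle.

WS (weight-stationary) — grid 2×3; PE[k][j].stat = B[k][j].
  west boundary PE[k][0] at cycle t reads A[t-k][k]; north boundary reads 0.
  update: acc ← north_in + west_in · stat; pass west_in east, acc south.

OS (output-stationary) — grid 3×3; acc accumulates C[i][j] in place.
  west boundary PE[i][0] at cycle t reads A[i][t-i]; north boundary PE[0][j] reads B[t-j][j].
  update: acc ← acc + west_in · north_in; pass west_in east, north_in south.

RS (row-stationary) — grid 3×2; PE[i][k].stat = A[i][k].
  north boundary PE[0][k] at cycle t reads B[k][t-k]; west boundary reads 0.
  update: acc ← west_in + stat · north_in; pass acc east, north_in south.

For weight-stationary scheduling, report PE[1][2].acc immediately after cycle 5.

PE[1][2].acc = 57

WS (2×3). Following PE[1][2] plus its west/north inputs:
  [0] (0,2) acc=0 (h:0 v:0)
  [0] (1,1) acc=0 (h:0 v:0)
  [0] (1,2) acc=0 (h:0 v:0)
  [1] (0,2) acc=0 (h:0 v:0)
  [1] (1,1) acc=0 (h:0 v:0)
  [1] (1,2) acc=0 (h:0 v:0)
  [2] (0,2) acc=6 (h:1 v:6)
  [2] (1,1) acc=39 (h:5 v:39)
  [2] (1,2) acc=0 (h:0 v:0)
  [3] (0,2) acc=36 (h:6 v:36)
  [3] (1,1) acc=59 (h:5 v:59)
  [3] (1,2) acc=21 (h:5 v:21)
  [4] (0,2) acc=30 (h:5 v:30)
  [4] (1,1) acc=83 (h:9 v:83)
  [4] (1,2) acc=51 (h:5 v:51)
  [5] (0,2) acc=0 (h:0 v:0)
  [5] (1,1) acc=0 (h:0 v:0)
  [5] (1,2) acc=57 (h:9 v:57)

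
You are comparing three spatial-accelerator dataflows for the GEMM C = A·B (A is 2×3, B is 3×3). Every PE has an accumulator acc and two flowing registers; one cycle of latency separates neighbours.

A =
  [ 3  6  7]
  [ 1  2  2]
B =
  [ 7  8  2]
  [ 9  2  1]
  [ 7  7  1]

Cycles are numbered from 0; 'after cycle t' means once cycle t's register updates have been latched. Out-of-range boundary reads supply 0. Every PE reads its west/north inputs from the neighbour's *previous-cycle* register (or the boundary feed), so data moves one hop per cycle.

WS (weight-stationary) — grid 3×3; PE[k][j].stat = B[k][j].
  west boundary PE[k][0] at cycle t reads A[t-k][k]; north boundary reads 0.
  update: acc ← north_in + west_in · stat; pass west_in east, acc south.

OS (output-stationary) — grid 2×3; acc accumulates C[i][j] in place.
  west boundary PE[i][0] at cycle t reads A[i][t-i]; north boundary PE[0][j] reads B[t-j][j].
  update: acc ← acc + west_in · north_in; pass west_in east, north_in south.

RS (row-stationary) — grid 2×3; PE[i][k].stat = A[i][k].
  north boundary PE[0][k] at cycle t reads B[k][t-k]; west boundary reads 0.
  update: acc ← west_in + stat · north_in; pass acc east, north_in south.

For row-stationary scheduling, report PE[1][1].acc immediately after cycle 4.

RS 2×3: PE[1][1] cycle-by-cycle (with neighbour feeds):
  c0 r0c1: 0 / 0 / 0
  c0 r1c0: 0 / 0 / 0
  c0 r1c1: 0 / 0 / 0
  c1 r0c1: 75 / 75 / 9
  c1 r1c0: 7 / 7 / 7
  c1 r1c1: 0 / 0 / 0
  c2 r0c1: 36 / 36 / 2
  c2 r1c0: 8 / 8 / 8
  c2 r1c1: 25 / 25 / 9
  c3 r0c1: 12 / 12 / 1
  c3 r1c0: 2 / 2 / 2
  c3 r1c1: 12 / 12 / 2
  c4 r0c1: 0 / 0 / 0
  c4 r1c0: 0 / 0 / 0
  c4 r1c1: 4 / 4 / 1

PE[1][1].acc = 4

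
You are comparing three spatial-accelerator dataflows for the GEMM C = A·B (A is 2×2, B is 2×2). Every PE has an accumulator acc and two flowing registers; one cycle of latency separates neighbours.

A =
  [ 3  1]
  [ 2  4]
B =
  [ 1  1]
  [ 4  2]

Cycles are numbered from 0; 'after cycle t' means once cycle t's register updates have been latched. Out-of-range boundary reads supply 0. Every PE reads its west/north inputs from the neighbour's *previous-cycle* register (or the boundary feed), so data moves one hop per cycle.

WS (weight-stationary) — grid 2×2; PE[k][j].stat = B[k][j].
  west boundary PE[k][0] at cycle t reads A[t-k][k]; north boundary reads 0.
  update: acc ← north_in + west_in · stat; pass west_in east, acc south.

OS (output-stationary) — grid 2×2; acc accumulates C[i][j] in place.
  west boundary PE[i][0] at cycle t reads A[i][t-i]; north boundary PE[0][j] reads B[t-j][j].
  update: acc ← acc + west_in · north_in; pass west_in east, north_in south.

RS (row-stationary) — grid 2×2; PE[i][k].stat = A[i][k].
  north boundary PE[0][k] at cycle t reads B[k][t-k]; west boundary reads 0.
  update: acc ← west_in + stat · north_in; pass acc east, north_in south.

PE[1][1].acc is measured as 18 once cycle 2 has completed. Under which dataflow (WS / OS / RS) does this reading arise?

dataflow = RS

WS (2×2 grid), PE[1][1]:
  [0] (1,1) acc=0 (h:0 v:0)
  [1] (1,1) acc=0 (h:0 v:0)
  [2] (1,1) acc=5 (h:1 v:5)
OS (2×2 grid), PE[1][1]:
  [0] (1,1) acc=0 (h:0 v:0)
  [1] (1,1) acc=0 (h:0 v:0)
  [2] (1,1) acc=2 (h:2 v:1)
RS (2×2 grid), PE[1][1]:
  [0] (1,1) acc=0 (h:0 v:0)
  [1] (1,1) acc=0 (h:0 v:0)
  [2] (1,1) acc=18 (h:18 v:4)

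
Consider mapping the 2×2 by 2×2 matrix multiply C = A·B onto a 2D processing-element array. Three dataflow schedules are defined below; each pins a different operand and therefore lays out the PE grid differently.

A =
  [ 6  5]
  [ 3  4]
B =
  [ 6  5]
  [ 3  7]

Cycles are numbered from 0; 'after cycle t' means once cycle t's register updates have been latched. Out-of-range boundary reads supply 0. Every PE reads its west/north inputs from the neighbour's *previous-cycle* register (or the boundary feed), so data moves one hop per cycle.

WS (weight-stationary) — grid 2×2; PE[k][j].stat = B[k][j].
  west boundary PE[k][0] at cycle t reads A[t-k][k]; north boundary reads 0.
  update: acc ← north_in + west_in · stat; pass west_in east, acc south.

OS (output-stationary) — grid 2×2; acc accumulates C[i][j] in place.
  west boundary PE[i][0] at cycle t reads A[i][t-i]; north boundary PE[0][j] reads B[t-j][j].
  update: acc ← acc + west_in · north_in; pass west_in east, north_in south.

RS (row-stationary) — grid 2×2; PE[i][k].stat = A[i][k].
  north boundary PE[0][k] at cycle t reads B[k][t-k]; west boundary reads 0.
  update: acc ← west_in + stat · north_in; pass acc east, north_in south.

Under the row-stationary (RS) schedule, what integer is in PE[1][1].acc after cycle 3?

PE[1][1].acc = 43

RS 2×2: PE[1][1] cycle-by-cycle (with neighbour feeds):
  step 0 · PE0,1: acc=0; fwd→0 fwd↓0
  step 0 · PE1,0: acc=0; fwd→0 fwd↓0
  step 0 · PE1,1: acc=0; fwd→0 fwd↓0
  step 1 · PE0,1: acc=51; fwd→51 fwd↓3
  step 1 · PE1,0: acc=18; fwd→18 fwd↓6
  step 1 · PE1,1: acc=0; fwd→0 fwd↓0
  step 2 · PE0,1: acc=65; fwd→65 fwd↓7
  step 2 · PE1,0: acc=15; fwd→15 fwd↓5
  step 2 · PE1,1: acc=30; fwd→30 fwd↓3
  step 3 · PE0,1: acc=0; fwd→0 fwd↓0
  step 3 · PE1,0: acc=0; fwd→0 fwd↓0
  step 3 · PE1,1: acc=43; fwd→43 fwd↓7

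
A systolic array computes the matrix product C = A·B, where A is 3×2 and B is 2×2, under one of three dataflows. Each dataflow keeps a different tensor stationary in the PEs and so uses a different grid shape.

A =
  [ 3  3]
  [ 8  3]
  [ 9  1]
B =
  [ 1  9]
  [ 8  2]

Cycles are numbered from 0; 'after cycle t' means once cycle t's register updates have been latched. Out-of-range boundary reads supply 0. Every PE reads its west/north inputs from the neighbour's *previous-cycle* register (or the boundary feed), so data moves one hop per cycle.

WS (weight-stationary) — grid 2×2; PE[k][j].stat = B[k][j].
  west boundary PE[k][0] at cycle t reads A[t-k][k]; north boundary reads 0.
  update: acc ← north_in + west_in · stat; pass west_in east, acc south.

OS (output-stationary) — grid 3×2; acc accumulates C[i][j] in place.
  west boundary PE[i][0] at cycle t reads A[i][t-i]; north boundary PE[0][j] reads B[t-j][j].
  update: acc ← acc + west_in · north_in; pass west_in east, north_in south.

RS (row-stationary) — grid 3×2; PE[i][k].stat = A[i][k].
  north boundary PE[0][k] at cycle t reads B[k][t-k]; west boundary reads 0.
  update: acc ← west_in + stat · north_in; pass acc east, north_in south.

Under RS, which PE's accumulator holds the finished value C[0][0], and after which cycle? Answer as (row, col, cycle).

(row, col, cycle) = (0, 1, 1)

RS — PE[0][1] is where C[0][0] collects:
  after 0 — PE[0][1] acc=0, pass-E 0, pass-S 0
  after 1 — PE[0][1] acc=27, pass-E 27, pass-S 8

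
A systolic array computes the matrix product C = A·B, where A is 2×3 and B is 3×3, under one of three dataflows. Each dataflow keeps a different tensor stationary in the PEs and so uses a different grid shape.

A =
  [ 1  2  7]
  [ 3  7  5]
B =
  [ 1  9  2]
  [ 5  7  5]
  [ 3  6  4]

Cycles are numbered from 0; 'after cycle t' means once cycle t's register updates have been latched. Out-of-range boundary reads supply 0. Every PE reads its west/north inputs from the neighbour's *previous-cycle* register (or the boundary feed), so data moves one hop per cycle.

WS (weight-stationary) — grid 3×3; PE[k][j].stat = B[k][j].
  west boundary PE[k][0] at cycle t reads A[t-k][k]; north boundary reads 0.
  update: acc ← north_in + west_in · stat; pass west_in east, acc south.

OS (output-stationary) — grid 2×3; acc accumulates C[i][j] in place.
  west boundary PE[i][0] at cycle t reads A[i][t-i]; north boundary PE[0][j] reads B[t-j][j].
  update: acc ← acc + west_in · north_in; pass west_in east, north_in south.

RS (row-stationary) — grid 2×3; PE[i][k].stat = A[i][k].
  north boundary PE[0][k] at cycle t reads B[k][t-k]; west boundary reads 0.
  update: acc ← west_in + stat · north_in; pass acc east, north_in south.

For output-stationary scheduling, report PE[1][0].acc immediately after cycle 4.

Tracing OS — 2×3 array, target PE[1][0]:
  t=0 PE[0][0]: acc=1 h=1 v=1
  t=0 PE[1][0]: acc=0 h=0 v=0
  t=1 PE[0][0]: acc=11 h=2 v=5
  t=1 PE[1][0]: acc=3 h=3 v=1
  t=2 PE[0][0]: acc=32 h=7 v=3
  t=2 PE[1][0]: acc=38 h=7 v=5
  t=3 PE[0][0]: acc=32 h=0 v=0
  t=3 PE[1][0]: acc=53 h=5 v=3
  t=4 PE[0][0]: acc=32 h=0 v=0
  t=4 PE[1][0]: acc=53 h=0 v=0

PE[1][0].acc = 53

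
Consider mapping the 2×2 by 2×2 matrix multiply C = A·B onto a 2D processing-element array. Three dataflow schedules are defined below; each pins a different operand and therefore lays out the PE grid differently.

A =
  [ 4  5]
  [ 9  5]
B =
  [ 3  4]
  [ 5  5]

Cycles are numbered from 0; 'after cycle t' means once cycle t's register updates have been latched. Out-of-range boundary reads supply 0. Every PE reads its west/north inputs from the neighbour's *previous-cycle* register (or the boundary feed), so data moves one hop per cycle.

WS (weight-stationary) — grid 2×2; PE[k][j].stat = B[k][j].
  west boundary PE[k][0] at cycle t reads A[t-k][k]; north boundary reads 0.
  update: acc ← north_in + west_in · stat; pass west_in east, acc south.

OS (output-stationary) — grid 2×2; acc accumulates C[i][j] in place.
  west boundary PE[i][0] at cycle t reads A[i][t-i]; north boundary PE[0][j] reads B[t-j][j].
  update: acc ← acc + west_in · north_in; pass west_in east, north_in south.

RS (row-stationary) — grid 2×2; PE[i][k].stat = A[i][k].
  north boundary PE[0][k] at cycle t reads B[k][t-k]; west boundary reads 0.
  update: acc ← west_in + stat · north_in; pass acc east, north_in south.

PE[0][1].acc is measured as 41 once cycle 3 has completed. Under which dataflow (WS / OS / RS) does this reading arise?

— WS: 2×2; PE[0][1] trace:
  after 0 — PE[0][1] acc=0, pass-E 0, pass-S 0
  after 1 — PE[0][1] acc=16, pass-E 4, pass-S 16
  after 2 — PE[0][1] acc=36, pass-E 9, pass-S 36
  after 3 — PE[0][1] acc=0, pass-E 0, pass-S 0
— OS: 2×2; PE[0][1] trace:
  after 0 — PE[0][1] acc=0, pass-E 0, pass-S 0
  after 1 — PE[0][1] acc=16, pass-E 4, pass-S 4
  after 2 — PE[0][1] acc=41, pass-E 5, pass-S 5
  after 3 — PE[0][1] acc=41, pass-E 0, pass-S 0
— RS: 2×2; PE[0][1] trace:
  after 0 — PE[0][1] acc=0, pass-E 0, pass-S 0
  after 1 — PE[0][1] acc=37, pass-E 37, pass-S 5
  after 2 — PE[0][1] acc=41, pass-E 41, pass-S 5
  after 3 — PE[0][1] acc=0, pass-E 0, pass-S 0

dataflow = OS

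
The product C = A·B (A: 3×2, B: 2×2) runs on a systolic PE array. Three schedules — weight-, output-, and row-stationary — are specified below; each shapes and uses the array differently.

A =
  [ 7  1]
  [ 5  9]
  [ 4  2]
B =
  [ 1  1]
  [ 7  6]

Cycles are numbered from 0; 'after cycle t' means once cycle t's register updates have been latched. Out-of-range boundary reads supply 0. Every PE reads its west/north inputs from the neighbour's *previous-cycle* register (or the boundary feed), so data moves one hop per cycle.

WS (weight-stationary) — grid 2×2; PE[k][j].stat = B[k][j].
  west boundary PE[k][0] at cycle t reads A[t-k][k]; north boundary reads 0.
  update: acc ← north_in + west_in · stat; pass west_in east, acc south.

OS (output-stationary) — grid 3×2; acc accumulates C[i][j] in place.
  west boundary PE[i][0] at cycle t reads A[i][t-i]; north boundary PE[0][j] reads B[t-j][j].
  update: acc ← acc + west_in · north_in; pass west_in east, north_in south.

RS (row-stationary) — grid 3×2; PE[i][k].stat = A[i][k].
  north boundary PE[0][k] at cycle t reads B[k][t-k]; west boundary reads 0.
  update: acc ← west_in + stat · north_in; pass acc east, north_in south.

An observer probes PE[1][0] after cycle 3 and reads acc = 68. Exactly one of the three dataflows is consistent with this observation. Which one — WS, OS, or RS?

dataflow = OS

WS (2×2 grid), PE[1][0]:
  @0  [1,0]  acc 0  |  →0  ↓0
  @1  [1,0]  acc 14  |  →1  ↓14
  @2  [1,0]  acc 68  |  →9  ↓68
  @3  [1,0]  acc 18  |  →2  ↓18
OS (3×2 grid), PE[1][0]:
  @0  [1,0]  acc 0  |  →0  ↓0
  @1  [1,0]  acc 5  |  →5  ↓1
  @2  [1,0]  acc 68  |  →9  ↓7
  @3  [1,0]  acc 68  |  →0  ↓0
RS (3×2 grid), PE[1][0]:
  @0  [1,0]  acc 0  |  →0  ↓0
  @1  [1,0]  acc 5  |  →5  ↓1
  @2  [1,0]  acc 5  |  →5  ↓1
  @3  [1,0]  acc 0  |  →0  ↓0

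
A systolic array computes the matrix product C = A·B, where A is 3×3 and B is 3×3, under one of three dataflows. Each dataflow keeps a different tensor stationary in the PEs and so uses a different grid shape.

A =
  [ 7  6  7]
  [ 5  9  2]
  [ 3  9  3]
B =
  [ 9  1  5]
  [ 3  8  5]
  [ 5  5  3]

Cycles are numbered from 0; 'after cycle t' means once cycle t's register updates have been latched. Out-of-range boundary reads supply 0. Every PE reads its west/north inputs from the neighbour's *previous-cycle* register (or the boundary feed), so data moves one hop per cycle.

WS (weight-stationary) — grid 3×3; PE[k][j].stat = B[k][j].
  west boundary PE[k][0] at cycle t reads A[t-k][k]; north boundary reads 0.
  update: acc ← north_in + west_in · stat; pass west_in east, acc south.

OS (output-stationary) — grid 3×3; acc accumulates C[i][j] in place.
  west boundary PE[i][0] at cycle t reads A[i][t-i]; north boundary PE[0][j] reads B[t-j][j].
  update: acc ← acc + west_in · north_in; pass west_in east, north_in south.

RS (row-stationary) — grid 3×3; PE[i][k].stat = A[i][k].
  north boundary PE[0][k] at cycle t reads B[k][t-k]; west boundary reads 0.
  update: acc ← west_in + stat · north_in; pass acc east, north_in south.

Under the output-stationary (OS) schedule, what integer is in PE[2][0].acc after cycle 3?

OS (3×3). Following PE[2][0] plus its west/north inputs:
  after 0 — PE[1][0] acc=0, pass-E 0, pass-S 0
  after 0 — PE[2][0] acc=0, pass-E 0, pass-S 0
  after 1 — PE[1][0] acc=45, pass-E 5, pass-S 9
  after 1 — PE[2][0] acc=0, pass-E 0, pass-S 0
  after 2 — PE[1][0] acc=72, pass-E 9, pass-S 3
  after 2 — PE[2][0] acc=27, pass-E 3, pass-S 9
  after 3 — PE[1][0] acc=82, pass-E 2, pass-S 5
  after 3 — PE[2][0] acc=54, pass-E 9, pass-S 3

PE[2][0].acc = 54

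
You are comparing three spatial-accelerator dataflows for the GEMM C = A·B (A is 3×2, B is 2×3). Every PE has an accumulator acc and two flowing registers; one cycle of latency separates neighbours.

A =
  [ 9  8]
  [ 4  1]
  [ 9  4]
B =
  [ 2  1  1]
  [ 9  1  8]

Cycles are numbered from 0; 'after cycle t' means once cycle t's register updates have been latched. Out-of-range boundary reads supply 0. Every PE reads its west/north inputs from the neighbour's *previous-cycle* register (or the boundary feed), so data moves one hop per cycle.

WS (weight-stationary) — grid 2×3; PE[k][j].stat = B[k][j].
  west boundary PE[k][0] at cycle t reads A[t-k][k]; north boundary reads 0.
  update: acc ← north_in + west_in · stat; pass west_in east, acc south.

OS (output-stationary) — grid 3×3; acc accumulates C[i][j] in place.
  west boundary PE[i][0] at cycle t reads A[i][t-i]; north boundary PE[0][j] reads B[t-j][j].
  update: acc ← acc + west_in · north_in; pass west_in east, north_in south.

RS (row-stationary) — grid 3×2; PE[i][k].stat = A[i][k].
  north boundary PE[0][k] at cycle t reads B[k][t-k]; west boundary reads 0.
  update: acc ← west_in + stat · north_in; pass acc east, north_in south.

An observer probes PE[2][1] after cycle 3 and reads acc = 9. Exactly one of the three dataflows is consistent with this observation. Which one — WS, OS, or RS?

dataflow = OS

WS (2×3): PE[2][1] does not exist.
Under OS (3×3), PE[2][1]:
  [0] (2,1) acc=0 (h:0 v:0)
  [1] (2,1) acc=0 (h:0 v:0)
  [2] (2,1) acc=0 (h:0 v:0)
  [3] (2,1) acc=9 (h:9 v:1)
Under RS (3×2), PE[2][1]:
  [0] (2,1) acc=0 (h:0 v:0)
  [1] (2,1) acc=0 (h:0 v:0)
  [2] (2,1) acc=0 (h:0 v:0)
  [3] (2,1) acc=54 (h:54 v:9)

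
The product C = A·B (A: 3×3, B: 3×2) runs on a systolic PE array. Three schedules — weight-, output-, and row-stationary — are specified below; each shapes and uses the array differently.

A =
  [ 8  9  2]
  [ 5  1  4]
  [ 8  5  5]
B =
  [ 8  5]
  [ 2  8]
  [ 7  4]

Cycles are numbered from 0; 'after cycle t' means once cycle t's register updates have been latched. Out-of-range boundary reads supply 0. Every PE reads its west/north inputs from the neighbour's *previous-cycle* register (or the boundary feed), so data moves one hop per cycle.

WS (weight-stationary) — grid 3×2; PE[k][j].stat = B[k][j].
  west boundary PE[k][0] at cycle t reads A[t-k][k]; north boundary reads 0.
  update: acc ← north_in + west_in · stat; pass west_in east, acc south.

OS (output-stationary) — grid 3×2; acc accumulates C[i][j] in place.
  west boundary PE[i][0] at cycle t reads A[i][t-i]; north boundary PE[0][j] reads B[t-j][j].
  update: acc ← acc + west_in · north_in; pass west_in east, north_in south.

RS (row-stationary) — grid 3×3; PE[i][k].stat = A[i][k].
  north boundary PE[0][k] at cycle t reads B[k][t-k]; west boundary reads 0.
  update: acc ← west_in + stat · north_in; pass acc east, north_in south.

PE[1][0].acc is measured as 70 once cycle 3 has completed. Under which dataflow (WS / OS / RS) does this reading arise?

Under WS (3×2), PE[1][0]:
  [0] (1,0) acc=0 (h:0 v:0)
  [1] (1,0) acc=82 (h:9 v:82)
  [2] (1,0) acc=42 (h:1 v:42)
  [3] (1,0) acc=74 (h:5 v:74)
Under OS (3×2), PE[1][0]:
  [0] (1,0) acc=0 (h:0 v:0)
  [1] (1,0) acc=40 (h:5 v:8)
  [2] (1,0) acc=42 (h:1 v:2)
  [3] (1,0) acc=70 (h:4 v:7)
Under RS (3×3), PE[1][0]:
  [0] (1,0) acc=0 (h:0 v:0)
  [1] (1,0) acc=40 (h:40 v:8)
  [2] (1,0) acc=25 (h:25 v:5)
  [3] (1,0) acc=0 (h:0 v:0)

dataflow = OS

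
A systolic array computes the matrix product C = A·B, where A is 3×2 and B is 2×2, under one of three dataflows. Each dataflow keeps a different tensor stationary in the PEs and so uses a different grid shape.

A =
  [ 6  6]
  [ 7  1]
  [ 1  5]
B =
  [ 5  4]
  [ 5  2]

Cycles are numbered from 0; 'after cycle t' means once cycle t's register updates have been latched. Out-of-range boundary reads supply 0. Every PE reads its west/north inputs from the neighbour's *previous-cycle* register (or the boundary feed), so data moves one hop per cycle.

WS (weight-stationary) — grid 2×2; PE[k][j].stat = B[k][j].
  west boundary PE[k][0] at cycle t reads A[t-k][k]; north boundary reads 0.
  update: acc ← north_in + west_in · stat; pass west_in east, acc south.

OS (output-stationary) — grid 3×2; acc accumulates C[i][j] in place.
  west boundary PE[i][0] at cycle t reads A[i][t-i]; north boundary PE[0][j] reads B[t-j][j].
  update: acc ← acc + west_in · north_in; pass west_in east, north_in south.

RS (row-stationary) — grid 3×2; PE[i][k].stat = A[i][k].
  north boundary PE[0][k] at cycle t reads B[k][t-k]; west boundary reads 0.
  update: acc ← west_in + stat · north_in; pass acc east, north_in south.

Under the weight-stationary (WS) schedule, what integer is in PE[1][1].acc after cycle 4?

WS (2×2). Following PE[1][1] plus its west/north inputs:
  cycle 0: PE[0][1] → acc 0, east 0, south 0
  cycle 0: PE[1][0] → acc 0, east 0, south 0
  cycle 0: PE[1][1] → acc 0, east 0, south 0
  cycle 1: PE[0][1] → acc 24, east 6, south 24
  cycle 1: PE[1][0] → acc 60, east 6, south 60
  cycle 1: PE[1][1] → acc 0, east 0, south 0
  cycle 2: PE[0][1] → acc 28, east 7, south 28
  cycle 2: PE[1][0] → acc 40, east 1, south 40
  cycle 2: PE[1][1] → acc 36, east 6, south 36
  cycle 3: PE[0][1] → acc 4, east 1, south 4
  cycle 3: PE[1][0] → acc 30, east 5, south 30
  cycle 3: PE[1][1] → acc 30, east 1, south 30
  cycle 4: PE[0][1] → acc 0, east 0, south 0
  cycle 4: PE[1][0] → acc 0, east 0, south 0
  cycle 4: PE[1][1] → acc 14, east 5, south 14

PE[1][1].acc = 14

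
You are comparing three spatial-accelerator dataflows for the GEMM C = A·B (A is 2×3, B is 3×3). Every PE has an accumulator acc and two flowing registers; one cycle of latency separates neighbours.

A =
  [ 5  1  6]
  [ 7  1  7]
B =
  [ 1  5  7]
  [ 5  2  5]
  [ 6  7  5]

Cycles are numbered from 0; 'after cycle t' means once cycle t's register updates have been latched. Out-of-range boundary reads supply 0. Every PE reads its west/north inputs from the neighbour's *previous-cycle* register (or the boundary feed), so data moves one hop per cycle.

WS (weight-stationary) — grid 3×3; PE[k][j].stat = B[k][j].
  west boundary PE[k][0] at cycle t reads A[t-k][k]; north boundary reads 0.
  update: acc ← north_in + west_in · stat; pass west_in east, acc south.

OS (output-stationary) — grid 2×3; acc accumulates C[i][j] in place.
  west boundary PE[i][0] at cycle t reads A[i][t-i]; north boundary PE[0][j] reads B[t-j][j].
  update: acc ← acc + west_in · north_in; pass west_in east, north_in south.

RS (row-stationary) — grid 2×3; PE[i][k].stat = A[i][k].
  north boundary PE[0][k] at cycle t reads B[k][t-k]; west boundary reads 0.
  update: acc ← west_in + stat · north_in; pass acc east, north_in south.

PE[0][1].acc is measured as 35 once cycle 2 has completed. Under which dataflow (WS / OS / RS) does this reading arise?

Under WS (3×3), PE[0][1]:
  @0  [0,1]  acc 0  |  →0  ↓0
  @1  [0,1]  acc 25  |  →5  ↓25
  @2  [0,1]  acc 35  |  →7  ↓35
Under OS (2×3), PE[0][1]:
  @0  [0,1]  acc 0  |  →0  ↓0
  @1  [0,1]  acc 25  |  →5  ↓5
  @2  [0,1]  acc 27  |  →1  ↓2
Under RS (2×3), PE[0][1]:
  @0  [0,1]  acc 0  |  →0  ↓0
  @1  [0,1]  acc 10  |  →10  ↓5
  @2  [0,1]  acc 27  |  →27  ↓2

dataflow = WS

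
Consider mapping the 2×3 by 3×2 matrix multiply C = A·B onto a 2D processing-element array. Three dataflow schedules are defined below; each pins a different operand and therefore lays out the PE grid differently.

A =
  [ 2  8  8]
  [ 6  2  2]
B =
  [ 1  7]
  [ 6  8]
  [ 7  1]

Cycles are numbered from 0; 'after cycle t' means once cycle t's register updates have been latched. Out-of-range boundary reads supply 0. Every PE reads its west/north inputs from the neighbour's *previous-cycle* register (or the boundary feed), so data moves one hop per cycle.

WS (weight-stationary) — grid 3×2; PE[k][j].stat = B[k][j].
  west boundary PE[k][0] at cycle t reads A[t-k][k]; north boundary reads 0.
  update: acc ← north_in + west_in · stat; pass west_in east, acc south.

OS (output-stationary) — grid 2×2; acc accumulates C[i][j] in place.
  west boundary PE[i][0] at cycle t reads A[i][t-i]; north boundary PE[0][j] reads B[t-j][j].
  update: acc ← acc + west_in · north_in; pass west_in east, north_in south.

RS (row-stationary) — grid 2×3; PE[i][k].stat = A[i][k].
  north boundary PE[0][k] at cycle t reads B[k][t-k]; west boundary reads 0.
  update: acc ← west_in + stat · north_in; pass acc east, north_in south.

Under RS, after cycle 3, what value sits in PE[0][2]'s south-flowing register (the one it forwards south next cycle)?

RS 2×3: PE[0][2] cycle-by-cycle (with neighbour feeds):
  step 0 · PE0,1: acc=0; fwd→0 fwd↓0
  step 0 · PE0,2: acc=0; fwd→0 fwd↓0
  step 1 · PE0,1: acc=50; fwd→50 fwd↓6
  step 1 · PE0,2: acc=0; fwd→0 fwd↓0
  step 2 · PE0,1: acc=78; fwd→78 fwd↓8
  step 2 · PE0,2: acc=106; fwd→106 fwd↓7
  step 3 · PE0,1: acc=0; fwd→0 fwd↓0
  step 3 · PE0,2: acc=86; fwd→86 fwd↓1

register = 1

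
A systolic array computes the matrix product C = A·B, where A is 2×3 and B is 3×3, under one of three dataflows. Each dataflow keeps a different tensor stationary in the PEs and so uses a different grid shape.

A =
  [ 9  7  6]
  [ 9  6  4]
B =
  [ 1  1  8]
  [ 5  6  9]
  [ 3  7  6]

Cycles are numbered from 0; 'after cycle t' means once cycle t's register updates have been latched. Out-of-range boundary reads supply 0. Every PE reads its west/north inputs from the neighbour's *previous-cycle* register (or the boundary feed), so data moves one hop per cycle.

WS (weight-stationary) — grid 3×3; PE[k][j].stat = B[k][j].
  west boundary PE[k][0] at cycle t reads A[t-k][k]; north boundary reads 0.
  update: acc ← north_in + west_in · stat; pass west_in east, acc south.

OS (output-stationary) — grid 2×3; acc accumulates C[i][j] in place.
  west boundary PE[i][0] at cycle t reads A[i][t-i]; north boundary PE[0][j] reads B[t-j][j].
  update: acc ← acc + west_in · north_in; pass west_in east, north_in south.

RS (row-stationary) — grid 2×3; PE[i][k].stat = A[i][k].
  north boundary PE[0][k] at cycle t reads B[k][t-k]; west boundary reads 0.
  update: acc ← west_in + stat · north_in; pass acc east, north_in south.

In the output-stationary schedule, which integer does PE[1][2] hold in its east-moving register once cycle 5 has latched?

register = 4

Tracing OS — 2×3 array, target PE[1][2]:
  @0  [0,2]  acc 0  |  →0  ↓0
  @0  [1,1]  acc 0  |  →0  ↓0
  @0  [1,2]  acc 0  |  →0  ↓0
  @1  [0,2]  acc 0  |  →0  ↓0
  @1  [1,1]  acc 0  |  →0  ↓0
  @1  [1,2]  acc 0  |  →0  ↓0
  @2  [0,2]  acc 72  |  →9  ↓8
  @2  [1,1]  acc 9  |  →9  ↓1
  @2  [1,2]  acc 0  |  →0  ↓0
  @3  [0,2]  acc 135  |  →7  ↓9
  @3  [1,1]  acc 45  |  →6  ↓6
  @3  [1,2]  acc 72  |  →9  ↓8
  @4  [0,2]  acc 171  |  →6  ↓6
  @4  [1,1]  acc 73  |  →4  ↓7
  @4  [1,2]  acc 126  |  →6  ↓9
  @5  [0,2]  acc 171  |  →0  ↓0
  @5  [1,1]  acc 73  |  →0  ↓0
  @5  [1,2]  acc 150  |  →4  ↓6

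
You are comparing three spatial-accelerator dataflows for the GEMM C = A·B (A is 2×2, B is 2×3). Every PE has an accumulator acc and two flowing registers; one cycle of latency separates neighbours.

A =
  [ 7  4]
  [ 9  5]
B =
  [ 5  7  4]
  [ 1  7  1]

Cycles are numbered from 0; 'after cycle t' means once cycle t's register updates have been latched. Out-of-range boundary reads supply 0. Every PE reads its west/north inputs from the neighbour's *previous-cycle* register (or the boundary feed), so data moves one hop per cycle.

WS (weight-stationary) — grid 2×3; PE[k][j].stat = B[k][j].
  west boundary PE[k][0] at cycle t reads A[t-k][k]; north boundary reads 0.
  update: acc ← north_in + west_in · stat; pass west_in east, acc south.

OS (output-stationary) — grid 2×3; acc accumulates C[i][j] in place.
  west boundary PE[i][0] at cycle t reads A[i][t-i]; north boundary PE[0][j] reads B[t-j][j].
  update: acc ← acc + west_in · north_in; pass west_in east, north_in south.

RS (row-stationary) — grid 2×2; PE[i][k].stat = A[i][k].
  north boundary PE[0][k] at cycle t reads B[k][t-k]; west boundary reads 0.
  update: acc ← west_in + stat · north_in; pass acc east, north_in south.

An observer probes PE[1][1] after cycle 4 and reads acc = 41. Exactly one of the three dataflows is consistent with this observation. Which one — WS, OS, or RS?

— WS: 2×3; PE[1][1] trace:
  step 0 · PE1,1: acc=0; fwd→0 fwd↓0
  step 1 · PE1,1: acc=0; fwd→0 fwd↓0
  step 2 · PE1,1: acc=77; fwd→4 fwd↓77
  step 3 · PE1,1: acc=98; fwd→5 fwd↓98
  step 4 · PE1,1: acc=0; fwd→0 fwd↓0
— OS: 2×3; PE[1][1] trace:
  step 0 · PE1,1: acc=0; fwd→0 fwd↓0
  step 1 · PE1,1: acc=0; fwd→0 fwd↓0
  step 2 · PE1,1: acc=63; fwd→9 fwd↓7
  step 3 · PE1,1: acc=98; fwd→5 fwd↓7
  step 4 · PE1,1: acc=98; fwd→0 fwd↓0
— RS: 2×2; PE[1][1] trace:
  step 0 · PE1,1: acc=0; fwd→0 fwd↓0
  step 1 · PE1,1: acc=0; fwd→0 fwd↓0
  step 2 · PE1,1: acc=50; fwd→50 fwd↓1
  step 3 · PE1,1: acc=98; fwd→98 fwd↓7
  step 4 · PE1,1: acc=41; fwd→41 fwd↓1

dataflow = RS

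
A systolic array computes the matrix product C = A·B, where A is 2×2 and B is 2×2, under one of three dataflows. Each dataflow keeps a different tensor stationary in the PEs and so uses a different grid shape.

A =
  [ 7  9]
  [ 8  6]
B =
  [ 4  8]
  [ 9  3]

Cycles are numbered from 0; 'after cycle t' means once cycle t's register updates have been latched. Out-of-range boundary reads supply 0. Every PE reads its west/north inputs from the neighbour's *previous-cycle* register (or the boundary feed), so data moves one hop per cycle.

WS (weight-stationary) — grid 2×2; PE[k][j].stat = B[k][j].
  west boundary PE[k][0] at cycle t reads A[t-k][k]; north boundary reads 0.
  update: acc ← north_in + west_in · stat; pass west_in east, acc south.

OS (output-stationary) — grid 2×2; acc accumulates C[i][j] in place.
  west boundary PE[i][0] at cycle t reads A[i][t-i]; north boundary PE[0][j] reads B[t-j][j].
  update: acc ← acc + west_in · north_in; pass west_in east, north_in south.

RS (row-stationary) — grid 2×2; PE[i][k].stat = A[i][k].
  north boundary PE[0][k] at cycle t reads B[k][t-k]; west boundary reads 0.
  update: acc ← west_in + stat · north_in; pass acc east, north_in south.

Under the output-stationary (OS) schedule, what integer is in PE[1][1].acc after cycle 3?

OS (2×2). Following PE[1][1] plus its west/north inputs:
  [0] (0,1) acc=0 (h:0 v:0)
  [0] (1,0) acc=0 (h:0 v:0)
  [0] (1,1) acc=0 (h:0 v:0)
  [1] (0,1) acc=56 (h:7 v:8)
  [1] (1,0) acc=32 (h:8 v:4)
  [1] (1,1) acc=0 (h:0 v:0)
  [2] (0,1) acc=83 (h:9 v:3)
  [2] (1,0) acc=86 (h:6 v:9)
  [2] (1,1) acc=64 (h:8 v:8)
  [3] (0,1) acc=83 (h:0 v:0)
  [3] (1,0) acc=86 (h:0 v:0)
  [3] (1,1) acc=82 (h:6 v:3)

PE[1][1].acc = 82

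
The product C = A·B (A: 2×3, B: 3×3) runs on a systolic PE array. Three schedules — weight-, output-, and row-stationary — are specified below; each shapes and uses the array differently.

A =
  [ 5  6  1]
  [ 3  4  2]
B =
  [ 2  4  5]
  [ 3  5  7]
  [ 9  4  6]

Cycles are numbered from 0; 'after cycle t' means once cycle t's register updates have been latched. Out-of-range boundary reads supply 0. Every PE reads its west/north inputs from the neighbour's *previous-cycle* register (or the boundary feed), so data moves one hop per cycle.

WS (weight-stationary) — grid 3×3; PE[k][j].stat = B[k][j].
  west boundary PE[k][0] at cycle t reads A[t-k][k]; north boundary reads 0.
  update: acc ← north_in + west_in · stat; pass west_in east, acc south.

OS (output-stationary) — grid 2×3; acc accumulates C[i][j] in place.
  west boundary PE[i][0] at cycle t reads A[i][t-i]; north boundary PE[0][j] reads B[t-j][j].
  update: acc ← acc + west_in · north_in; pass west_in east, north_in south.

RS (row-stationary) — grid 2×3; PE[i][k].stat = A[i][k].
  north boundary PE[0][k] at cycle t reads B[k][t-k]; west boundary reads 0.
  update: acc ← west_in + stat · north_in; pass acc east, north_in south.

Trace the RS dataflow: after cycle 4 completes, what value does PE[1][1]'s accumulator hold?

RS 2×3: PE[1][1] cycle-by-cycle (with neighbour feeds):
  t=0 PE[0][1]: acc=0 h=0 v=0
  t=0 PE[1][0]: acc=0 h=0 v=0
  t=0 PE[1][1]: acc=0 h=0 v=0
  t=1 PE[0][1]: acc=28 h=28 v=3
  t=1 PE[1][0]: acc=6 h=6 v=2
  t=1 PE[1][1]: acc=0 h=0 v=0
  t=2 PE[0][1]: acc=50 h=50 v=5
  t=2 PE[1][0]: acc=12 h=12 v=4
  t=2 PE[1][1]: acc=18 h=18 v=3
  t=3 PE[0][1]: acc=67 h=67 v=7
  t=3 PE[1][0]: acc=15 h=15 v=5
  t=3 PE[1][1]: acc=32 h=32 v=5
  t=4 PE[0][1]: acc=0 h=0 v=0
  t=4 PE[1][0]: acc=0 h=0 v=0
  t=4 PE[1][1]: acc=43 h=43 v=7

PE[1][1].acc = 43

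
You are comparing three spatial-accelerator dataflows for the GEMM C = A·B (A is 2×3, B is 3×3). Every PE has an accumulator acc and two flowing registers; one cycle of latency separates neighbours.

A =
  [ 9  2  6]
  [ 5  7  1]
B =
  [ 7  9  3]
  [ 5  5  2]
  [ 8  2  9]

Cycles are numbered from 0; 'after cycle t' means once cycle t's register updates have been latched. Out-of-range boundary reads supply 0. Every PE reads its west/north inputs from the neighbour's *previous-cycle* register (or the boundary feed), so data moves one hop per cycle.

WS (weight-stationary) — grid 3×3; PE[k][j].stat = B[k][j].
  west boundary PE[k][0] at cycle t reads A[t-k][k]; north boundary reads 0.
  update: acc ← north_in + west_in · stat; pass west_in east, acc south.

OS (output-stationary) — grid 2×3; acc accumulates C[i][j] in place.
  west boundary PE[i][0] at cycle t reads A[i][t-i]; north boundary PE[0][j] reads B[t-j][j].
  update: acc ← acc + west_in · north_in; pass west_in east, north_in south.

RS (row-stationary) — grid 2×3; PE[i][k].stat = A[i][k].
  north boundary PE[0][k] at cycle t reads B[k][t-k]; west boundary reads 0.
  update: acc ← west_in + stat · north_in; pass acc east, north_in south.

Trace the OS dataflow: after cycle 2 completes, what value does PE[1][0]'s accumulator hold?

OS on a 2×3 grid — tracing PE[1][0] and its feeders:
  step 0 · PE0,0: acc=63; fwd→9 fwd↓7
  step 0 · PE1,0: acc=0; fwd→0 fwd↓0
  step 1 · PE0,0: acc=73; fwd→2 fwd↓5
  step 1 · PE1,0: acc=35; fwd→5 fwd↓7
  step 2 · PE0,0: acc=121; fwd→6 fwd↓8
  step 2 · PE1,0: acc=70; fwd→7 fwd↓5

PE[1][0].acc = 70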